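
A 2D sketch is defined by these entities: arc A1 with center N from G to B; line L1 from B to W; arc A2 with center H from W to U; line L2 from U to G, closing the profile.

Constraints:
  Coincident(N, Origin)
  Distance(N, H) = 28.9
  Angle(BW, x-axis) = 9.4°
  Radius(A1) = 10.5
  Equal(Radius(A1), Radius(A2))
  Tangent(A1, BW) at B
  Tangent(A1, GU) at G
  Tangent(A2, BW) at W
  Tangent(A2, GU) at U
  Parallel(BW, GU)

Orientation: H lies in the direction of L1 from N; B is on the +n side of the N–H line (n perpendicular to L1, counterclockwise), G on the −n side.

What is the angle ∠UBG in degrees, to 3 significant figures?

54.0°

The slot axis is L1's direction at 9.4°, so u = (cos 9.4°, sin 9.4°) = (0.987, 0.163) and n = (−sin 9.4°, cos 9.4°) = (-0.163, 0.987). N is at the origin and H lies 28.9 along u from N, so H = 28.9·u = (28.5, 4.72). Tangency of A1 to both parallel lines with radius 10.5 puts B and G at N ± 10.5·n: B = (-1.71, 10.4), G = (1.71, -10.4). Equal radii place W and U the same way about H: W = H + 10.5·n = (26.8, 15.1), U = H − 10.5·n = (30.2, -5.64). Then cos ∠UBG = BU·BG / (|BU||BG|), giving 54.0°.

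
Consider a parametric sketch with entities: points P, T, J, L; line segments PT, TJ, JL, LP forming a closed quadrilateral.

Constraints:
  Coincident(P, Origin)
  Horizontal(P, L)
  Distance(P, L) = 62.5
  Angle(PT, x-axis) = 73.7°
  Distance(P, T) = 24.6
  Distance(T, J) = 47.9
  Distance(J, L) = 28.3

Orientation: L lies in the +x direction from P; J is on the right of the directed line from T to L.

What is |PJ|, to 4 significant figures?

39.77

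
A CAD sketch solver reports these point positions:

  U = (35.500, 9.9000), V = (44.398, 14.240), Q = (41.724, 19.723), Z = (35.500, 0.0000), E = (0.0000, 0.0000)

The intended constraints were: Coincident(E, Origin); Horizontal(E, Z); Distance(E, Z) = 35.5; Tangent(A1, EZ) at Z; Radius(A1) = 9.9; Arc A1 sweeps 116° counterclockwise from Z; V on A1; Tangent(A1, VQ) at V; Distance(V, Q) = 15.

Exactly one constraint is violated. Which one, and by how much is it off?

Distance(V, Q) = 15 — off by 8.90.

E = (0.00, 0.00) ✓; E.y = 0.00, Z.y = 0.00 ✓; |EZ| = 35.50 ✓; ∠(UZ, ZE) = 90.00° ✓; |UZ| = 9.900 ✓; bearing(U→V) − bearing(U→Z) = 116.0° ✓; |UV| = 9.900 ✓; ∠(UV, VQ) = 90.00° ✓; |VQ| = 6.100 ✗.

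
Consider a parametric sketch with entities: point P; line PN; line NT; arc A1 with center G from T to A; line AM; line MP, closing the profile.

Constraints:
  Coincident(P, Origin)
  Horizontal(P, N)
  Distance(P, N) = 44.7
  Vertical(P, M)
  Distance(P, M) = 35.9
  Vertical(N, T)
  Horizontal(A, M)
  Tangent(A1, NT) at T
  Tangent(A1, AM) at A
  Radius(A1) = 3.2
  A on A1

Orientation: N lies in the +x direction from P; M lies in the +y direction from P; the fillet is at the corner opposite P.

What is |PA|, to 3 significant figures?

54.9

P is at the origin; P and N share the same y with |PN| = 44.7 and N on the +x side, so N = (44.7, 0.00). PM is vertical with |PM| = 35.9 and M on the +y side, so M = (0.00, 35.9). The virtual corner opposite P is at (44.7, 35.9). Tangency of A1 to NT means the radius GT is perpendicular to NT and A1 meets AM tangentially, so GA is at right angles to AM, with radius 3.2, so the center G sits 3.2 in from both sides at G = (41.5, 32.7). That places the tangent points at T = (44.7, 32.7) on NT and A = (41.5, 35.9) on AM. Then |PA| = |A − P| = 54.9.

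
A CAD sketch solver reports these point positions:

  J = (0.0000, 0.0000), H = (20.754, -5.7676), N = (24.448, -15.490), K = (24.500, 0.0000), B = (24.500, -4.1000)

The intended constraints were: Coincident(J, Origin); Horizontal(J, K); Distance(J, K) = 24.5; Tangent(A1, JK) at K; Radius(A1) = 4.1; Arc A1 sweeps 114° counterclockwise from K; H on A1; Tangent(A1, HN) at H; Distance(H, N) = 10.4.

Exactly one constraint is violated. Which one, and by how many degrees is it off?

Tangent(A1, HN) at H — off by 3.19°.

J = (0.00, 0.00) ✓; J.y = 0.00, K.y = 0.00 ✓; |JK| = 24.50 ✓; ∠(BK, KJ) = 90.00° ✓; |BK| = 4.100 ✓; bearing(B→H) − bearing(B→K) = 114.0° ✓; |BH| = 4.100 ✓; ∠(BH, HN) = 93.19° ✗; |HN| = 10.40 ✓.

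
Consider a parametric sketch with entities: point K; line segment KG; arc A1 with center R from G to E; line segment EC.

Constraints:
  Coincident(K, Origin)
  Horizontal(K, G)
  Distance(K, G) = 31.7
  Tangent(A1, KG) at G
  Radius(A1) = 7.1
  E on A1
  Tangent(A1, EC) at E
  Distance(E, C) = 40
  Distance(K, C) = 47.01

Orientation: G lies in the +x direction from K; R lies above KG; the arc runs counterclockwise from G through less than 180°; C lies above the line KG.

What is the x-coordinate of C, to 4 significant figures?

15.53

K is at the origin; KG is horizontal with |KG| = 31.7 and G on the +x side, so G = (31.70, 0.000). Tangency of A1 to KG means the radius RG is perpendicular to KG, so R = G + (0, 7.1) = (31.70, 7.100). Since RE ⟂ EC (tangency), |RC| = √(7.1² + 40.0²) = 40.63 regardless of where E sits on A1. So C lies on both circle(K, 47.01) and circle(R, 40.63); the above-KG intersection is C = (15.53, 44.37). E is the foot of the tangent from C: E = (37.62, 11.02).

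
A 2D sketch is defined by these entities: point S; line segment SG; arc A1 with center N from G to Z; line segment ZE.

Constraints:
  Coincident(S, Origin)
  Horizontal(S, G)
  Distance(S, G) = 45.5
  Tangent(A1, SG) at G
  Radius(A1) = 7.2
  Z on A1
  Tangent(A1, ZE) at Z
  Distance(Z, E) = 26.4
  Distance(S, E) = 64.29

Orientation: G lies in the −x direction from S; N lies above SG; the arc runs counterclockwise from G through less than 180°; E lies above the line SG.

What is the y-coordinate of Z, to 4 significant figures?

11.46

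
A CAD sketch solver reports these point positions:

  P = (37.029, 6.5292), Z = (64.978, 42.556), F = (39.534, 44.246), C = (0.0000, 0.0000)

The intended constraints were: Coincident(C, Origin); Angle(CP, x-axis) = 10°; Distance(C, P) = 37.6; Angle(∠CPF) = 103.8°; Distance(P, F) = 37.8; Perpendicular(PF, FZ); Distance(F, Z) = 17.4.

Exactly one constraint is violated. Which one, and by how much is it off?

Distance(F, Z) = 17.4 — off by 8.10.

C = (0.00, 0.00) ✓; CP at 10.00° ✓; |CP| = 37.60 ✓; ∠CPF = 103.8° ✓; |PF| = 37.80 ✓; ∠(PF, FZ) = 90.00° ✓; |FZ| = 25.50 ✗.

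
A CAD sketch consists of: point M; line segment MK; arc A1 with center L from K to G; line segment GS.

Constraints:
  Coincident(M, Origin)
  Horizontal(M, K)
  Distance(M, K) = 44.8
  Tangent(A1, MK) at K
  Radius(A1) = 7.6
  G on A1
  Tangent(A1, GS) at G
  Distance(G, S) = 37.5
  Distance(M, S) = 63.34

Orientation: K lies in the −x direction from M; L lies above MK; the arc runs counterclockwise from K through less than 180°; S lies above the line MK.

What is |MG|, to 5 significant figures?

38.357

Checks: |LG| = 7.600 ✓; ∠(LG, GS) = 90.00° ✓; |GS| = 37.50 ✓; |MS| = 63.34 ✓.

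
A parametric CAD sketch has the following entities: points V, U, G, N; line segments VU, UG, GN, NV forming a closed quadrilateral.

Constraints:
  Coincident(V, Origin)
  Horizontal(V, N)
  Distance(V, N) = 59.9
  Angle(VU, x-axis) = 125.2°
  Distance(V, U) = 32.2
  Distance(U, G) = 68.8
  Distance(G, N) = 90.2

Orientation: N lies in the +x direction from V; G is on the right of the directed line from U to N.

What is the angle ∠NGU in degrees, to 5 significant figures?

60.980°

V is at the origin; VN is horizontal with |VN| = 59.9 and N in +x, so N = (59.9, 0). VU runs at 125.2° with |VU| = 32.2, so U = (-18.561, 26.312). G is determined by |UG| = 68.8 and |GN| = 90.2 together: it lies at the intersection of circle(U, 68.8) and circle(N, 90.2). With |UN| = 82.755, the foot of the radical line on UN is 20.820 from U and the perpendicular offset is √(68.8² − 20.820²) = 65.574. Taking the right-of-UN solution: G = (-19.671, -42.479).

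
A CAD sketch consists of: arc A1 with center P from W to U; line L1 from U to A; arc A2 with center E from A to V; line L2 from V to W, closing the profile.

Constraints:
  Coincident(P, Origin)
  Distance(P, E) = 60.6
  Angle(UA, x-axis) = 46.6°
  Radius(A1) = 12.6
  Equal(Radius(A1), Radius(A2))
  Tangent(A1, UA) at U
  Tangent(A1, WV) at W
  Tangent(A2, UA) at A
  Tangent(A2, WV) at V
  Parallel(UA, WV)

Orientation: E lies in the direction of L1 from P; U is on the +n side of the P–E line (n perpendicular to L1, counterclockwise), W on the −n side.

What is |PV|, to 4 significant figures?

61.90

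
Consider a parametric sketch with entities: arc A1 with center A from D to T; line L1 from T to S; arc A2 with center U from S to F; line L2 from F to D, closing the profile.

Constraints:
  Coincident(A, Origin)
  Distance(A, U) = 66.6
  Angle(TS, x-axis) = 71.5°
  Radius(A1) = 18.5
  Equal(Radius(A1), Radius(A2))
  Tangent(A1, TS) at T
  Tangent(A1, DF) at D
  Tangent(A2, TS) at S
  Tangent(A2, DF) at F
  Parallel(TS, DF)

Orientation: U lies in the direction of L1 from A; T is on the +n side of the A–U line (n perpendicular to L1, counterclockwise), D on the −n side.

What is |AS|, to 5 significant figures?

69.122

The slot axis is L1's direction at 71.5°, so u = (cos 71.5°, sin 71.5°) = (0.31730, 0.94832) and n = (−sin 71.5°, cos 71.5°) = (-0.94832, 0.31730). A is at the origin and U lies 66.6 along u from A, so U = 66.6·u = (21.132, 63.158). Tangency of A1 to both parallel lines with radius 18.5 puts T and D at A ± 18.5·n: T = (-17.544, 5.8701), D = (17.544, -5.8701). Equal radii place S and F the same way about U: S = U + 18.5·n = (3.5885, 69.028), F = U − 18.5·n = (38.676, 57.288). Then |AS| = |S − A| = 69.122.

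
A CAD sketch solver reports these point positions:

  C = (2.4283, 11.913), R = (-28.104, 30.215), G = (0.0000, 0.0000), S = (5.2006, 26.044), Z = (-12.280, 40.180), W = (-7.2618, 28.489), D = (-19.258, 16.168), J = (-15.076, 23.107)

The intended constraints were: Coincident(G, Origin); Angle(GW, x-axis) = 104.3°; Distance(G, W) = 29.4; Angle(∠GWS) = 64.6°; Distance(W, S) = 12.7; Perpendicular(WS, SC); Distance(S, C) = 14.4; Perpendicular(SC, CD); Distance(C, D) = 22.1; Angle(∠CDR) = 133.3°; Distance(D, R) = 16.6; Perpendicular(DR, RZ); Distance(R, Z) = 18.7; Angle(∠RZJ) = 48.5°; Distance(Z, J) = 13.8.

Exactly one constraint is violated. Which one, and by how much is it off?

Distance(Z, J) = 13.8 — off by 3.50.

G = (0.00, 0.00) ✓; GW at 104.3° ✓; |GW| = 29.40 ✓; ∠GWS = 64.60° ✓; |WS| = 12.70 ✓; ∠(WS, SC) = 90.00° ✓; |SC| = 14.40 ✓; ∠(SC, CD) = 90.00° ✓; |CD| = 22.10 ✓; ∠CDR = 133.3° ✓; |DR| = 16.60 ✓; ∠(DR, RZ) = 90.00° ✓; |RZ| = 18.70 ✓; ∠RZJ = 48.50° ✓; |ZJ| = 17.30 ✗.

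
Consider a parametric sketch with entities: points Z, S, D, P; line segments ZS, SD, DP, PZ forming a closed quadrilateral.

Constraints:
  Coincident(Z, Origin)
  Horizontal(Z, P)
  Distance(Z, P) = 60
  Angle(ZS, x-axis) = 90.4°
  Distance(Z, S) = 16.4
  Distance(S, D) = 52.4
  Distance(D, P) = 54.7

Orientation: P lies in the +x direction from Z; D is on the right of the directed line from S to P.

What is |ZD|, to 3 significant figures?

37.2

Z is at the origin; Z and P share the same y with |ZP| = 60.0 and P in +x, so P = (60.0, 0). ZS runs at 90.4° with |ZS| = 16.4, so S = (-0.114, 16.4). D is determined by |SD| = 52.4 and |DP| = 54.7 together: it lies at the intersection of circle(S, 52.4) and circle(P, 54.7). With |SP| = 62.3, the foot of the radical line on SP is 29.2 from S and the perpendicular offset is √(52.4² − 29.2²) = 43.5. Taking the right-of-SP solution: D = (16.6, -33.3).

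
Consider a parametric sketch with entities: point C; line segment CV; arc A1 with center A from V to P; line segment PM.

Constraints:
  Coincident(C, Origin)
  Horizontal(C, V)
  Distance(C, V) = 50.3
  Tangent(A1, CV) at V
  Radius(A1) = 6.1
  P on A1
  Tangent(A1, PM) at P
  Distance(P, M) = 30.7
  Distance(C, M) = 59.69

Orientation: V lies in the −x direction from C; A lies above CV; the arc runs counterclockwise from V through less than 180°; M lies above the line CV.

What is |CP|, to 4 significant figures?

44.71

Checks: |AP| = 6.100 ✓; ∠(AP, PM) = 90.00° ✓; |PM| = 30.70 ✓; |CM| = 59.69 ✓.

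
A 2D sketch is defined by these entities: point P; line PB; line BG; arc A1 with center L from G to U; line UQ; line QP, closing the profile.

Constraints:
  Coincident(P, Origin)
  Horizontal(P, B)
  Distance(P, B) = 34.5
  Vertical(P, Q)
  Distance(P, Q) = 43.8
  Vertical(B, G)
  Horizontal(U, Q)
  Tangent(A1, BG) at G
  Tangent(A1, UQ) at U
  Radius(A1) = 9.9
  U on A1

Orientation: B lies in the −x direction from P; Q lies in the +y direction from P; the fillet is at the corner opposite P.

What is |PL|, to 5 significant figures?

41.885

P is at the origin; PB is horizontal with |PB| = 34.5 and B on the −x side, so B = (-34.500, 0.0000). P and Q share the same x with |PQ| = 43.8 and Q on the +y side, so Q = (0.0000, 43.800). The virtual corner opposite P is at (-34.500, 43.800). A1 meets BG tangentially, so LG is at right angles to BG and the tangent condition forces LU to be normal to UQ, with radius 9.9, so the center L sits 9.9 in from both sides at L = (-24.600, 33.900). Then |PL| = |L − P| = 41.885.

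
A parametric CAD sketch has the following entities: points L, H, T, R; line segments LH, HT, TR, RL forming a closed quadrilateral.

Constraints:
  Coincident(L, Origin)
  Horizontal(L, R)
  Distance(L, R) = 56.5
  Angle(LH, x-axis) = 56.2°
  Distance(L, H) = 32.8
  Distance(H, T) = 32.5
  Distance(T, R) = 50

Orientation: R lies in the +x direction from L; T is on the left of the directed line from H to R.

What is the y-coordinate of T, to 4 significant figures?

48.18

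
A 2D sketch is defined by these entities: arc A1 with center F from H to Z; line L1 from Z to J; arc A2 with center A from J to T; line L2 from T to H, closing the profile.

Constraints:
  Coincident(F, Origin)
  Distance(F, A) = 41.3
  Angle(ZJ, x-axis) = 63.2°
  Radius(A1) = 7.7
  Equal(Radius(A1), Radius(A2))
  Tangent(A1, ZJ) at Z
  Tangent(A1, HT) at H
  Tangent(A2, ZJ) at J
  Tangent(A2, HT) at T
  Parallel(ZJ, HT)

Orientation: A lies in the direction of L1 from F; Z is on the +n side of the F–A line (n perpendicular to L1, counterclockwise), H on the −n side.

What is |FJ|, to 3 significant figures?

42.0

Tangency of A1 to both parallel lines with radius 7.7 puts Z and H at F ± 7.7·n: Z = (-6.87, 3.47), H = (6.87, -3.47). Equal radii place J and T the same way about A: J = A + 7.7·n = (11.7, 40.3), T = A − 7.7·n = (25.5, 33.4). Then |FJ| = |J − F| = 42.0.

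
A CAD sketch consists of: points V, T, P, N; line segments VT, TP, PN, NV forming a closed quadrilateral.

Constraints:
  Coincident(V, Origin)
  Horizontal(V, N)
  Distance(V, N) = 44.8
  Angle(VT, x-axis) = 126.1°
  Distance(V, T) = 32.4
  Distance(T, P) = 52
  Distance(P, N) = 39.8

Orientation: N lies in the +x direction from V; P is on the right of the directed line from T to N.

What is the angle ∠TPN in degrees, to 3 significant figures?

96.6°

Checks: |TP| = 52.00 ✓; |PN| = 39.80 ✓.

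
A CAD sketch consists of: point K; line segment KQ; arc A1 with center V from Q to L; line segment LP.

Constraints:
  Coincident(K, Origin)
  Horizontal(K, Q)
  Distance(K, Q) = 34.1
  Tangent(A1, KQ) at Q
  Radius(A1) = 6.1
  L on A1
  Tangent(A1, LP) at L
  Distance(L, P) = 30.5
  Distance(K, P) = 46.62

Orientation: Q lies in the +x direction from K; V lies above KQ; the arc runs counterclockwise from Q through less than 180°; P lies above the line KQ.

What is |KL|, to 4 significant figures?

40.64

K is at the origin; K and Q share the same y with |KQ| = 34.1 and Q on the +x side, so Q = (34.10, 0.000). The tangent condition forces VQ to be normal to KQ, so V = Q + (0, 6.1) = (34.10, 6.100). Since VL ⟂ LP (tangency), |VP| = √(6.1² + 30.5²) = 31.10 regardless of where L sits on A1. So P lies on both circle(K, 46.62) and circle(V, 31.10); the above-KQ intersection is P = (28.71, 36.73). L is the foot of the tangent from P: L = (39.78, 8.315).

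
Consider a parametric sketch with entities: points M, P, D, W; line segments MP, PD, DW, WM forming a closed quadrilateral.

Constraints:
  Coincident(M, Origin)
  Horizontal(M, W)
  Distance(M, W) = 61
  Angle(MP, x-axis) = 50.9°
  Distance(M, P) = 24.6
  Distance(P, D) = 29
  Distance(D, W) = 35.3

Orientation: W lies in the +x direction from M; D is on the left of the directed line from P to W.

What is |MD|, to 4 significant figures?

51.93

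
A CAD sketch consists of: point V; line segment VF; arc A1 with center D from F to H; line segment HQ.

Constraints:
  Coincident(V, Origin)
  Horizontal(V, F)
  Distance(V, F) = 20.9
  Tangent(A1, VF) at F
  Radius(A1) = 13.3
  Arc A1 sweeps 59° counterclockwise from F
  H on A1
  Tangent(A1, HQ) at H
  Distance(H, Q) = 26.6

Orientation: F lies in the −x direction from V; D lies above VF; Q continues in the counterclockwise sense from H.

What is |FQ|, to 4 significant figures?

38.54

V is at the origin; V and F share the same y with |VF| = 20.9 and F on the −x side, so F = (-20.90, 0.000). Tangency of A1 to VF means the radius DF is perpendicular to VF, so D = F + (0, 13.3) = (-20.90, 13.30). On A1, F sits at bearing -90° from D; a 59° counterclockwise sweep puts H at bearing -31°, so H = D + 13.3·(cos -31°, sin -31°) = (-9.500, 6.450). Since A1 is tangent to HQ there, DH ⟂ HQ, so HQ runs along (−sin -31°, cos -31°); with |HQ| = 26.6, Q = (4.200, 29.25). Then |FQ| = |Q − F| = 38.54.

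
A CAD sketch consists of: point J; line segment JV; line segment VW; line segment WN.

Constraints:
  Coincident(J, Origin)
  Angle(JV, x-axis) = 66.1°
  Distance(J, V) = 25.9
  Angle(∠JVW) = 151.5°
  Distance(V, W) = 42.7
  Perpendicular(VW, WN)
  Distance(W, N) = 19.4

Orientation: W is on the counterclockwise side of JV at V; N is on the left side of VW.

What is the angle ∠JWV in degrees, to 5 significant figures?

10.691°

J is at the origin; JV runs at 66.1° with length 25.9, so V = 25.9·(cos 66.1°, sin 66.1°) = (10.493, 23.679). ∠JVW = 151.5°, so VW runs at 66.1° + (180° − 151.5°) = 94.600° from the x-axis; with |VW| = 42.7, W = V + 42.7·(cos 94.600°, sin 94.600°) = (7.0687, 66.242). Then cos ∠JWV = WJ·WV / (|WJ||WV|), giving 10.691°.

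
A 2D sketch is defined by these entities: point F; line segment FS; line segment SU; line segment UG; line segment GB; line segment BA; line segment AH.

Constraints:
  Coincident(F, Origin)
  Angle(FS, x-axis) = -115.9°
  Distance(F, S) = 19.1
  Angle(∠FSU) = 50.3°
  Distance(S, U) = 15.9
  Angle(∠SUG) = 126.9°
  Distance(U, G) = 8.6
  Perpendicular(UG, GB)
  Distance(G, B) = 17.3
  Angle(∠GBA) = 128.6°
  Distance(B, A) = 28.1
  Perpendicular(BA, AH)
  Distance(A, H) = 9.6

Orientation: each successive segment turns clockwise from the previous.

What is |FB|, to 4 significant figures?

5.596

F is at the origin; FS runs at -115.9° with length 19.1, so S = (-8.343, -17.18). ∠FSU = 50.3° gives SU at 114.4° from the x-axis; with |SU| = 15.9, U = (-14.91, -2.702). ∠SUG = 126.9° gives UG at 61.30° from the x-axis; with |UG| = 8.6, G = (-10.78, 4.842). The perpendicularity gives GB at right angles to UG, so GB runs at -28.70°; with |GB| = 17.3, B = (4.393, -3.466). Then |FB| = |B − F| = 5.596.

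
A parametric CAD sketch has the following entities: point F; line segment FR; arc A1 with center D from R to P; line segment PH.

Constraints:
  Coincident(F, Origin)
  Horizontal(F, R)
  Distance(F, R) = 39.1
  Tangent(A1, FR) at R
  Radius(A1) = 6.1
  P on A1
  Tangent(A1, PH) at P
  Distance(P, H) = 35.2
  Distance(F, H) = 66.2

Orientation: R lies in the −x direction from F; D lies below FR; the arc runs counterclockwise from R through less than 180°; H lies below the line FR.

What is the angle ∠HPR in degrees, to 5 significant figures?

142.15°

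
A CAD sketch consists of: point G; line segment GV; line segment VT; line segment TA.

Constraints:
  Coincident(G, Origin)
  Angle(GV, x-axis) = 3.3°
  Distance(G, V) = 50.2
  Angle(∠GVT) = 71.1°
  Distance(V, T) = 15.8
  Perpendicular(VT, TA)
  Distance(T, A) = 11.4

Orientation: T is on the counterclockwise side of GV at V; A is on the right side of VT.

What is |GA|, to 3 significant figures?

58.9

G is at the origin; GV runs at 3.3° with length 50.2, so V = 50.2·(cos 3.3°, sin 3.3°) = (50.1, 2.89). ∠GVT = 71.1°, so VT runs at 3.3° + (180° − 71.1°) = 112° from the x-axis; with |VT| = 15.8, T = V + 15.8·(cos 112°, sin 112°) = (44.1, 17.5). The perpendicularity gives TA at right angles to VT; with |TA| = 11.4 on the right of VT, A = T + 11.4·(0.926, 0.378) = (54.7, 21.8). Then |GA| = |A − G| = 58.9.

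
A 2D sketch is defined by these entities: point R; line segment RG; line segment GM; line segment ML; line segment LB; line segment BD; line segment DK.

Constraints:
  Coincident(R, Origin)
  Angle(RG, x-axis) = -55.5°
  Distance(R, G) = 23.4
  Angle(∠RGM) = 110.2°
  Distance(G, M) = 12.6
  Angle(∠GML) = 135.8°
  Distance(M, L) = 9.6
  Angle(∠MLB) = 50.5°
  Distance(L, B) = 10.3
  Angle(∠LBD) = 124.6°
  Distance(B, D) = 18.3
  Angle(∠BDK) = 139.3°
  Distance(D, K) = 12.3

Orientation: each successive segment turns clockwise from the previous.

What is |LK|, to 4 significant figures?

33.48

R is at the origin; RG runs at -55.5° with length 23.4, so G = (13.25, -19.28). ∠RGM = 110.2° gives GM at -125.3° from the x-axis; with |GM| = 12.6, M = (5.973, -29.57). ∠GML = 135.8° gives ML at -169.5° from the x-axis; with |ML| = 9.6, L = (-3.466, -31.32). ∠MLB = 50.5° gives LB at 61.00° from the x-axis; with |LB| = 10.3, B = (1.527, -22.31). ∠LBD = 124.6° gives BD at 5.600° from the x-axis; with |BD| = 18.3, D = (19.74, -20.52). ∠BDK = 139.3° gives DK at -35.10° from the x-axis; with |DK| = 12.3, K = (29.80, -27.60). Then |LK| = |K − L| = 33.48.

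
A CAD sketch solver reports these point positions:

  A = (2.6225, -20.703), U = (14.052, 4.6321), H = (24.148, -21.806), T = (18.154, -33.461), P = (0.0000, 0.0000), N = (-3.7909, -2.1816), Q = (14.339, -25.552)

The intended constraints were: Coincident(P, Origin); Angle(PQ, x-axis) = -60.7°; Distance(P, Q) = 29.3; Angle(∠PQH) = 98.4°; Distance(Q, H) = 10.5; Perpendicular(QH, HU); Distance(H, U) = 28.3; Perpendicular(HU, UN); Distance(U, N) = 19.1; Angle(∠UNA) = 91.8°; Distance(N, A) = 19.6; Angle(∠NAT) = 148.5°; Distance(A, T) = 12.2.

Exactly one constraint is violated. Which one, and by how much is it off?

Distance(A, T) = 12.2 — off by 7.90.

P = (0.00, 0.00) ✓; PQ at -60.70° ✓; |PQ| = 29.30 ✓; ∠PQH = 98.40° ✓; |QH| = 10.50 ✓; ∠(QH, HU) = 90.00° ✓; |HU| = 28.30 ✓; ∠(HU, UN) = 90.00° ✓; |UN| = 19.10 ✓; ∠UNA = 91.80° ✓; |NA| = 19.60 ✓; ∠NAT = 148.5° ✓; |AT| = 20.10 ✗.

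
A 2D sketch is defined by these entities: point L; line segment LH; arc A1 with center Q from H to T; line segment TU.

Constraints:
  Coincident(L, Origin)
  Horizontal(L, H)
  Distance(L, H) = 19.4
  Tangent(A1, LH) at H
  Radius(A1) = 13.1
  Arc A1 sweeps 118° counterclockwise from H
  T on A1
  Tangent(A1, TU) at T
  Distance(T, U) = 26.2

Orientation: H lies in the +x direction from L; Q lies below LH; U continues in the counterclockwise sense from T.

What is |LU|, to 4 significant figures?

46.92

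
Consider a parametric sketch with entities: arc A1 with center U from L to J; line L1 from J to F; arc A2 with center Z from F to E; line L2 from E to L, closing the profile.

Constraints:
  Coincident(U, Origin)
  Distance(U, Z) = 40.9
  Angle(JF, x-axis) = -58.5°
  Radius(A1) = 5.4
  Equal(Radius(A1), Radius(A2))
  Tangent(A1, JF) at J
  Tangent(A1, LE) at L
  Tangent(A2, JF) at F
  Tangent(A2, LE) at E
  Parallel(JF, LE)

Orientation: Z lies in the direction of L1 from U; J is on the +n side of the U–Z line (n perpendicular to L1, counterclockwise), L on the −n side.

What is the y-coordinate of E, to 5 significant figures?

-37.694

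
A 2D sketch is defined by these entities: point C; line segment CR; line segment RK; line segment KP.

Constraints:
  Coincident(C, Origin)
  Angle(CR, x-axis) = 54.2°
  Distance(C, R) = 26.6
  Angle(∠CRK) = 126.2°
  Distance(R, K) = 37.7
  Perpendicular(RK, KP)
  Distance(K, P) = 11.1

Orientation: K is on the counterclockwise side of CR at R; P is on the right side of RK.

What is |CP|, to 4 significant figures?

62.56

∠CRK = 126.2°, so RK runs at 54.2° + (180° − 126.2°) = 108.0° from the x-axis; with |RK| = 37.7, K = R + 37.7·(cos 108.0°, sin 108.0°) = (3.910, 57.43). RK is perpendicular to KP; with |KP| = 11.1 on the right of RK, P = K + 11.1·(0.9511, 0.3090) = (14.47, 60.86). Then |CP| = |P − C| = 62.56.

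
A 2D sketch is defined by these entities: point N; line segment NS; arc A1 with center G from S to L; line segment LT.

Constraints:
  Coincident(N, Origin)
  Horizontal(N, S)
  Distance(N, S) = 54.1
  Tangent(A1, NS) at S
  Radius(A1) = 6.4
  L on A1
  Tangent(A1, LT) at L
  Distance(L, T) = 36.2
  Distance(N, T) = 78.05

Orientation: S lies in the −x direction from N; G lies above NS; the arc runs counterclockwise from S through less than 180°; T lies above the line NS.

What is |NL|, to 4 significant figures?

49.46

N is at the origin; N and S share the same y with |NS| = 54.1 and S on the −x side, so S = (-54.10, 0.000). The tangent condition forces GS to be normal to NS, so G = S + (0, 6.4) = (-54.10, 6.400). Since GL ⟂ LT (tangency), |GT| = √(6.4² + 36.2²) = 36.76 regardless of where L sits on A1. So T lies on both circle(N, 78.05) and circle(G, 36.76); the above-NS intersection is T = (-66.38, 41.05). L is the foot of the tangent from T: L = (-48.53, 9.556).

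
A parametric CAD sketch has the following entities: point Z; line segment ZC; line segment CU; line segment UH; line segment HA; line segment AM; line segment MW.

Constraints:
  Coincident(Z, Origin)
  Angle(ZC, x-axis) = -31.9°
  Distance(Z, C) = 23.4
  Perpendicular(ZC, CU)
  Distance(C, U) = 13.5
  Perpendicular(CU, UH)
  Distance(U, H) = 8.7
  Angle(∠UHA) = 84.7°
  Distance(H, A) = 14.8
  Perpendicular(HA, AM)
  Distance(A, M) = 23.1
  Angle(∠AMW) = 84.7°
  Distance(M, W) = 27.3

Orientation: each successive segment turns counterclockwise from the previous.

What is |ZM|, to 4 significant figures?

39.08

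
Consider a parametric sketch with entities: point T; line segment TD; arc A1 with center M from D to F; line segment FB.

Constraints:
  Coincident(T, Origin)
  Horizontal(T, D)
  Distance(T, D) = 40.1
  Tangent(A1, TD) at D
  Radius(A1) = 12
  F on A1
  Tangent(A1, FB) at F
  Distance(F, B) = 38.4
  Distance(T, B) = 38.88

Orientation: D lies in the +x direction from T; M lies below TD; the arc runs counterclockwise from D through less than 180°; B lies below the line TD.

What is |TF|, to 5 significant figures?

30.513

T is at the origin; T and D share the same y with |TD| = 40.1 and D on the +x side, so D = (40.100, 0.0000). The tangent condition forces MD to be normal to TD, so M = D + (0, -12) = (40.100, -12.000). Since MF ⟂ FB (tangency), |MB| = √(12.0² + 38.4²) = 40.231 regardless of where F sits on A1. So B lies on both circle(T, 38.88) and circle(M, 40.231); the below-TD intersection is B = (9.2087, -37.774). F is the foot of the tangent from B: F = (30.014, -5.4984).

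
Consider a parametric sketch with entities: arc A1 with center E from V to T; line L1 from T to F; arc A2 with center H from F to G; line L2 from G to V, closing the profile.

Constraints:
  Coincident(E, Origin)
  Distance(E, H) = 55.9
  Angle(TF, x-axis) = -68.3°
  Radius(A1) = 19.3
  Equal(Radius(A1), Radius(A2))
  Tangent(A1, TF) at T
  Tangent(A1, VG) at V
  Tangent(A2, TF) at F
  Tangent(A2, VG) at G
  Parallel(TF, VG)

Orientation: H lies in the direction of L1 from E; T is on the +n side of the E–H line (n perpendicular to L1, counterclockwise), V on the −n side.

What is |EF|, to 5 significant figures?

59.138

The slot axis is L1's direction at -68.3°, so u = (cos -68.3°, sin -68.3°) = (0.36975, -0.92913) and n = (−sin -68.3°, cos -68.3°) = (0.92913, 0.36975). E is at the origin and H lies 55.9 along u from E, so H = 55.9·u = (20.669, -51.939). Tangency of A1 to both parallel lines with radius 19.3 puts T and V at E ± 19.3·n: T = (17.932, 7.1361), V = (-17.932, -7.1361). Equal radii place F and G the same way about H: F = H + 19.3·n = (38.601, -44.802), G = H − 19.3·n = (2.7366, -59.075). Then |EF| = |F − E| = 59.138.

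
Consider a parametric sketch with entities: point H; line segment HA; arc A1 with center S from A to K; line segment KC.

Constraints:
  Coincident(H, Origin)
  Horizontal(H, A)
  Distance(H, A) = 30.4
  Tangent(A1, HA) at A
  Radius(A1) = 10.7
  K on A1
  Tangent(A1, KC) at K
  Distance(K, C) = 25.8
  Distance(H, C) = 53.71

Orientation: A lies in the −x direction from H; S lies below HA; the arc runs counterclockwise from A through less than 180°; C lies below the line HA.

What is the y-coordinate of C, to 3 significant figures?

-37.4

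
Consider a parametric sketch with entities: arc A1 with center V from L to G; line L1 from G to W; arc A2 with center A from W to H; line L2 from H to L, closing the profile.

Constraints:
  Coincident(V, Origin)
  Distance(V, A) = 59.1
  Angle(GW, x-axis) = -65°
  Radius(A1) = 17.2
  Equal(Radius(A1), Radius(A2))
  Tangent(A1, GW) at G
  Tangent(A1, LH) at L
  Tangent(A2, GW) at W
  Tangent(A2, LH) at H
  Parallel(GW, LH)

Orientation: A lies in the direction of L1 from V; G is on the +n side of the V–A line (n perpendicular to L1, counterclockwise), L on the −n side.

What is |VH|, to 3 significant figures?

61.6

The slot axis is L1's direction at -65.0°, so u = (cos -65.0°, sin -65.0°) = (0.423, -0.906) and n = (−sin -65.0°, cos -65.0°) = (0.906, 0.423). V is at the origin and A lies 59.1 along u from V, so A = 59.1·u = (25.0, -53.6). Tangency of A1 to both parallel lines with radius 17.2 puts G and L at V ± 17.2·n: G = (15.6, 7.27), L = (-15.6, -7.27). Equal radii place W and H the same way about A: W = A + 17.2·n = (40.6, -46.3), H = A − 17.2·n = (9.39, -60.8). Then |VH| = |H − V| = 61.6.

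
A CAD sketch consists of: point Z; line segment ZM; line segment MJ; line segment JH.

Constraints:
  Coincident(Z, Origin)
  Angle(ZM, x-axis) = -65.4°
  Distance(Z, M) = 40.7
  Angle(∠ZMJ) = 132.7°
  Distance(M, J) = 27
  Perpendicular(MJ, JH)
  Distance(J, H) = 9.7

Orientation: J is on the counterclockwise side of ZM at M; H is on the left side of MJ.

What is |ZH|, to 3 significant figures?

58.2

Z is at the origin; ZM runs at -65.4° with length 40.7, so M = 40.7·(cos -65.4°, sin -65.4°) = (16.9, -37.0). ∠ZMJ = 132.7°, so MJ runs at -65.4° + (180° − 132.7°) = -18.1° from the x-axis; with |MJ| = 27.0, J = M + 27.0·(cos -18.1°, sin -18.1°) = (42.6, -45.4). MJ ⟂ JH; with |JH| = 9.7 on the left of MJ, H = J + 9.7·(0.311, 0.951) = (45.6, -36.2). Then |ZH| = |H − Z| = 58.2.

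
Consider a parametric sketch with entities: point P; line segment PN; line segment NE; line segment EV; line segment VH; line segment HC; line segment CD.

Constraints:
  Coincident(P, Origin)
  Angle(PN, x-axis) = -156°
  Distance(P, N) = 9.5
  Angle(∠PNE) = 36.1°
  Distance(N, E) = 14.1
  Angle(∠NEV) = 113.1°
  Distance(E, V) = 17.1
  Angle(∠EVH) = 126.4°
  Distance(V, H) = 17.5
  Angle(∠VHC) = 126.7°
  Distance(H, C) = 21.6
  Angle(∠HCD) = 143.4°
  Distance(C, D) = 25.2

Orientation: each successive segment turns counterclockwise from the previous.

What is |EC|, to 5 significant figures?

40.712

∠EVH = 126.4° gives VH at 108.40° from the x-axis; with |VH| = 17.5, H = (9.4412, 23.759). ∠VHC = 126.7° gives HC at 161.70° from the x-axis; with |HC| = 21.6, C = (-11.066, 30.541). Then |EC| = |C − E| = 40.712.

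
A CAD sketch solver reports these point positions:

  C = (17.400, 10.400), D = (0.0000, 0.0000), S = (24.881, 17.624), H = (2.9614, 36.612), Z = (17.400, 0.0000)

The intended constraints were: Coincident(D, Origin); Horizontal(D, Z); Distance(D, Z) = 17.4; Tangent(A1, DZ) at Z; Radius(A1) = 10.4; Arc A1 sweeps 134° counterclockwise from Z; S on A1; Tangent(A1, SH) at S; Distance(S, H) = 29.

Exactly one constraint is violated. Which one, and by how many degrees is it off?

Tangent(A1, SH) at S — off by 5.10°.

D = (0.00, 0.00) ✓; D.y = 0.00, Z.y = 0.00 ✓; |DZ| = 17.40 ✓; ∠(CZ, ZD) = 90.00° ✓; |CZ| = 10.40 ✓; bearing(C→S) − bearing(C→Z) = 134.0° ✓; |CS| = 10.40 ✓; ∠(CS, SH) = 84.90° ✗; |SH| = 29.00 ✓.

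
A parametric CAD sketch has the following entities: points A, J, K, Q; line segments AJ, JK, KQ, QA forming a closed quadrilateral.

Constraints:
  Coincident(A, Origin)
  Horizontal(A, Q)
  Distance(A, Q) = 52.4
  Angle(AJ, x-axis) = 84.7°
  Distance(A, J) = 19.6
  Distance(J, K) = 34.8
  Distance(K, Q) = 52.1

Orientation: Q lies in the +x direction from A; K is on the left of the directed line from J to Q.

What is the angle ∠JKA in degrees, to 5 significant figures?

13.564°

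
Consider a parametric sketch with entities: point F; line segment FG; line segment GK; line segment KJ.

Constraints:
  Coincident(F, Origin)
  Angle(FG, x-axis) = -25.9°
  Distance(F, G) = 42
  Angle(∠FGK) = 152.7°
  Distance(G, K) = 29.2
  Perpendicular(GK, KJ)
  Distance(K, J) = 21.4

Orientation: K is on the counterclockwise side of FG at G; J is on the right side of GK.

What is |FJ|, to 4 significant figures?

77.97

F is at the origin; FG runs at -25.9° with length 42.0, so G = 42.0·(cos -25.9°, sin -25.9°) = (37.78, -18.35). ∠FGK = 152.7°, so GK runs at -25.9° + (180° − 152.7°) = 1.400° from the x-axis; with |GK| = 29.2, K = G + 29.2·(cos 1.400°, sin 1.400°) = (66.97, -17.63). The perpendicularity gives KJ at right angles to GK; with |KJ| = 21.4 on the right of GK, J = K + 21.4·(0.02443, -0.9997) = (67.50, -39.03). Then |FJ| = |J − F| = 77.97.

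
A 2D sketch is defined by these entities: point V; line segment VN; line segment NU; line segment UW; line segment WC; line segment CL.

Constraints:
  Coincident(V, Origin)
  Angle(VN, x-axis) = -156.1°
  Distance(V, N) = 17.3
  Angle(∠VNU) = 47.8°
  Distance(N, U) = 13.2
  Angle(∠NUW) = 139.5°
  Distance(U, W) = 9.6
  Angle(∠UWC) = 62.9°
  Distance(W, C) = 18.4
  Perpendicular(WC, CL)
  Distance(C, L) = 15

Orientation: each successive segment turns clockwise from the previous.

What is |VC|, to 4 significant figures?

8.144

∠NUW = 139.5° gives UW at 31.20° from the x-axis; with |UW| = 9.6, W = (-3.460, 10.50). ∠UWC = 62.9° gives WC at -85.90° from the x-axis; with |WC| = 18.4, C = (-2.145, -7.856). Then |VC| = |C − V| = 8.144.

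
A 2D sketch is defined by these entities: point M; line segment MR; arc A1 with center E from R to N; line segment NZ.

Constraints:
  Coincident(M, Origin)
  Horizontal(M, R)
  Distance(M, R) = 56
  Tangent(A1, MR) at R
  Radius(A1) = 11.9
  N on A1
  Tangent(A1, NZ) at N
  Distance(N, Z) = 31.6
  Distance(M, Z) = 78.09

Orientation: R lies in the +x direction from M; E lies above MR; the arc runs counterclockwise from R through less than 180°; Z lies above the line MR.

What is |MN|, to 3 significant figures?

69.1

M is at the origin; M and R share the same y with |MR| = 56.0 and R on the +x side, so R = (56.0, 0.00). Tangency of A1 to MR means the radius ER is perpendicular to MR, so E = R + (0, 11.9) = (56.0, 11.9). Since EN ⟂ NZ (tangency), |EZ| = √(11.9² + 31.6²) = 33.8 regardless of where N sits on A1. So Z lies on both circle(M, 78.09) and circle(E, 33.8); the above-MR intersection is Z = (64.0, 44.7). N is the foot of the tangent from Z: N = (67.8, 13.3).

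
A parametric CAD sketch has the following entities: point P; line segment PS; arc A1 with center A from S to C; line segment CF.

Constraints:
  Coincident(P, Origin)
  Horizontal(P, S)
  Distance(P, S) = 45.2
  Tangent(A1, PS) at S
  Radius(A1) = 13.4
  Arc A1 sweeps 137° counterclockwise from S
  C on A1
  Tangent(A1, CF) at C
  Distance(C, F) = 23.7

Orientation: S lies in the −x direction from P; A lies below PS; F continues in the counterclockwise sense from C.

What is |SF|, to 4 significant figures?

40.21

On A1, S sits at bearing 90° from A; a 137° counterclockwise sweep puts C at bearing 227°, so C = A + 13.4·(cos 227°, sin 227°) = (-54.34, -23.20). Tangency of A1 to CF means the radius AC is perpendicular to CF, so CF runs along (−sin 227°, cos 227°); with |CF| = 23.7, F = (-37.01, -39.36). Then |SF| = |F − S| = 40.21.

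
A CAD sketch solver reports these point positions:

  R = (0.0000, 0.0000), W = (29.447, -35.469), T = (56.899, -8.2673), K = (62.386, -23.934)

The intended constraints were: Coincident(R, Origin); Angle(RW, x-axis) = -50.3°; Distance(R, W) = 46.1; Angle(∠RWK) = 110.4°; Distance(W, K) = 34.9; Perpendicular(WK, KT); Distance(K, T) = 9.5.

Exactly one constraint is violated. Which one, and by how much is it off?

Distance(K, T) = 9.5 — off by 7.10.

R = (0.00, 0.00) ✓; RW at -50.30° ✓; |RW| = 46.10 ✓; ∠RWK = 110.4° ✓; |WK| = 34.90 ✓; ∠(WK, KT) = 90.00° ✓; |KT| = 16.60 ✗.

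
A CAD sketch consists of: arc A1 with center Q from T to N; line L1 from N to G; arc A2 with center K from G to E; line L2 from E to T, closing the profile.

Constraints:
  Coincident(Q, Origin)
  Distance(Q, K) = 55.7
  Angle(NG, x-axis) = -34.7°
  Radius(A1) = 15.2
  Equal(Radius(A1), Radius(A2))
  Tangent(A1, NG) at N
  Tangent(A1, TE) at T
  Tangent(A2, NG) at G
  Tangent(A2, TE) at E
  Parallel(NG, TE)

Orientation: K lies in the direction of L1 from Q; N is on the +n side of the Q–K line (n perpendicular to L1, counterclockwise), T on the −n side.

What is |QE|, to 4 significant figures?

57.74

The slot axis is L1's direction at -34.7°, so u = (cos -34.7°, sin -34.7°) = (0.8221, -0.5693) and n = (−sin -34.7°, cos -34.7°) = (0.5693, 0.8221). Q is at the origin and K lies 55.7 along u from Q, so K = 55.7·u = (45.79, -31.71). Tangency of A1 to both parallel lines with radius 15.2 puts N and T at Q ± 15.2·n: N = (8.653, 12.50), T = (-8.653, -12.50). Equal radii place G and E the same way about K: G = K + 15.2·n = (54.45, -19.21), E = K − 15.2·n = (37.14, -44.21). Then |QE| = |E − Q| = 57.74.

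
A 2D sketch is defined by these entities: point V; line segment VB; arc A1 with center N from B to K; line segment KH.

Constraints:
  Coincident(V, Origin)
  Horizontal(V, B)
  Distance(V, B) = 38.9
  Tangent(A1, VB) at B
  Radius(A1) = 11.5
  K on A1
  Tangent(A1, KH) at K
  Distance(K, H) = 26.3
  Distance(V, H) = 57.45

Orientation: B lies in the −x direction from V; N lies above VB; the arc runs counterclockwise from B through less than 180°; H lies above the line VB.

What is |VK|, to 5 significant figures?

33.355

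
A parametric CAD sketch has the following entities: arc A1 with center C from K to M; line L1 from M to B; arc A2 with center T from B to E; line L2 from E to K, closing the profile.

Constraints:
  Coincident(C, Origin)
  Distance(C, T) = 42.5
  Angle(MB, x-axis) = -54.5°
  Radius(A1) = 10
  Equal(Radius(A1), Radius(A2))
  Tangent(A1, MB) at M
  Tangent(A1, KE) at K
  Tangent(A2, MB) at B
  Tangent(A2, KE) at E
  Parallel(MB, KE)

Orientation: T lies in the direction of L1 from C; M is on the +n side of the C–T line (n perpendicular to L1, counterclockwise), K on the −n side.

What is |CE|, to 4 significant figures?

43.66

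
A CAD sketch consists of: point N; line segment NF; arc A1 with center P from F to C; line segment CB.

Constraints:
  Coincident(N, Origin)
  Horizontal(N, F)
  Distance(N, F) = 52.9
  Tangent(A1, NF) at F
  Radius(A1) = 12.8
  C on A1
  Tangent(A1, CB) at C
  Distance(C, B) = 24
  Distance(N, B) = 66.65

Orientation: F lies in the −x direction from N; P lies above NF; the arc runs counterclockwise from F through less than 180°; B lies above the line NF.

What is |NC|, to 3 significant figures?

45.8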